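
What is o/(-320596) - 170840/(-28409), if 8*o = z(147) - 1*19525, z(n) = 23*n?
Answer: 27413975001/4553905882 ≈ 6.0199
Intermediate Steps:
o = -2018 (o = (23*147 - 1*19525)/8 = (3381 - 19525)/8 = (⅛)*(-16144) = -2018)
o/(-320596) - 170840/(-28409) = -2018/(-320596) - 170840/(-28409) = -2018*(-1/320596) - 170840*(-1/28409) = 1009/160298 + 170840/28409 = 27413975001/4553905882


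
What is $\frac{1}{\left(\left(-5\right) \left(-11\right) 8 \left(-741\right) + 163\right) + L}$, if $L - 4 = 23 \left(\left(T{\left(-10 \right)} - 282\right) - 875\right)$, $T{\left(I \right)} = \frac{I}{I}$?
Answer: $- \frac{1}{352461} \approx -2.8372 \cdot 10^{-6}$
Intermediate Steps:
$T{\left(I \right)} = 1$
$L = -26584$ ($L = 4 + 23 \left(\left(1 - 282\right) - 875\right) = 4 + 23 \left(-281 - 875\right) = 4 + 23 \left(-1156\right) = 4 - 26588 = -26584$)
$\frac{1}{\left(\left(-5\right) \left(-11\right) 8 \left(-741\right) + 163\right) + L} = \frac{1}{\left(\left(-5\right) \left(-11\right) 8 \left(-741\right) + 163\right) - 26584} = \frac{1}{\left(55 \cdot 8 \left(-741\right) + 163\right) - 26584} = \frac{1}{\left(440 \left(-741\right) + 163\right) - 26584} = \frac{1}{\left(-326040 + 163\right) - 26584} = \frac{1}{-325877 - 26584} = \frac{1}{-352461} = - \frac{1}{352461}$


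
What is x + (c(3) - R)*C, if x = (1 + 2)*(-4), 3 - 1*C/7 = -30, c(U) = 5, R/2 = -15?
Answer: 8073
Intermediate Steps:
R = -30 (R = 2*(-15) = -30)
C = 231 (C = 21 - 7*(-30) = 21 + 210 = 231)
x = -12 (x = 3*(-4) = -12)
x + (c(3) - R)*C = -12 + (5 - 1*(-30))*231 = -12 + (5 + 30)*231 = -12 + 35*231 = -12 + 8085 = 8073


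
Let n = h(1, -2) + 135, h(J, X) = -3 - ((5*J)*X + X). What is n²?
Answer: 20736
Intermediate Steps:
h(J, X) = -3 - X - 5*J*X (h(J, X) = -3 - (5*J*X + X) = -3 - (X + 5*J*X) = -3 + (-X - 5*J*X) = -3 - X - 5*J*X)
n = 144 (n = (-3 - 1*(-2) - 5*1*(-2)) + 135 = (-3 + 2 + 10) + 135 = 9 + 135 = 144)
n² = 144² = 20736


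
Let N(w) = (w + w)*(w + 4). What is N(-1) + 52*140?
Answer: 7274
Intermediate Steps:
N(w) = 2*w*(4 + w) (N(w) = (2*w)*(4 + w) = 2*w*(4 + w))
N(-1) + 52*140 = 2*(-1)*(4 - 1) + 52*140 = 2*(-1)*3 + 7280 = -6 + 7280 = 7274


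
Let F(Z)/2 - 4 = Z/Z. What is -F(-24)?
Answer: -10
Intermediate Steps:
F(Z) = 10 (F(Z) = 8 + 2*(Z/Z) = 8 + 2*1 = 8 + 2 = 10)
-F(-24) = -1*10 = -10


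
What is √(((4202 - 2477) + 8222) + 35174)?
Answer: √45121 ≈ 212.42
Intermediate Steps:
√(((4202 - 2477) + 8222) + 35174) = √((1725 + 8222) + 35174) = √(9947 + 35174) = √45121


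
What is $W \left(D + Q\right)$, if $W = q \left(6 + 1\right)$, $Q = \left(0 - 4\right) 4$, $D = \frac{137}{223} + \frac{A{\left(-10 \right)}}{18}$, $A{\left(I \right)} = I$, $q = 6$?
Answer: $- \frac{447916}{669} \approx -669.53$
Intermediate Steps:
$D = \frac{118}{2007}$ ($D = \frac{137}{223} - \frac{10}{18} = 137 \cdot \frac{1}{223} - \frac{5}{9} = \frac{137}{223} - \frac{5}{9} = \frac{118}{2007} \approx 0.058794$)
$Q = -16$ ($Q = \left(-4\right) 4 = -16$)
$W = 42$ ($W = 6 \left(6 + 1\right) = 6 \cdot 7 = 42$)
$W \left(D + Q\right) = 42 \left(\frac{118}{2007} - 16\right) = 42 \left(- \frac{31994}{2007}\right) = - \frac{447916}{669}$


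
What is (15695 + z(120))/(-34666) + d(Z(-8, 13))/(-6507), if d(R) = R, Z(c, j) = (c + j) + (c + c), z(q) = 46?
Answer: -102045361/225571662 ≈ -0.45239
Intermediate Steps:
Z(c, j) = j + 3*c (Z(c, j) = (c + j) + 2*c = j + 3*c)
(15695 + z(120))/(-34666) + d(Z(-8, 13))/(-6507) = (15695 + 46)/(-34666) + (13 + 3*(-8))/(-6507) = 15741*(-1/34666) + (13 - 24)*(-1/6507) = -15741/34666 - 11*(-1/6507) = -15741/34666 + 11/6507 = -102045361/225571662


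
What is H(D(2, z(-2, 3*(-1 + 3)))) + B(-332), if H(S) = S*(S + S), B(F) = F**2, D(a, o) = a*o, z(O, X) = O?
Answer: 110256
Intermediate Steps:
H(S) = 2*S**2 (H(S) = S*(2*S) = 2*S**2)
H(D(2, z(-2, 3*(-1 + 3)))) + B(-332) = 2*(2*(-2))**2 + (-332)**2 = 2*(-4)**2 + 110224 = 2*16 + 110224 = 32 + 110224 = 110256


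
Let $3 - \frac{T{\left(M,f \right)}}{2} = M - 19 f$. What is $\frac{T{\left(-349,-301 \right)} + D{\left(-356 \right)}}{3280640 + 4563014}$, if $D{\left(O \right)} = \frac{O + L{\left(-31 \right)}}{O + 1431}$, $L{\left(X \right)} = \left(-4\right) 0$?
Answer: $- \frac{5769703}{4215964025} \approx -0.0013685$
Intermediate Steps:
$T{\left(M,f \right)} = 6 - 2 M + 38 f$ ($T{\left(M,f \right)} = 6 - 2 \left(M - 19 f\right) = 6 - \left(- 38 f + 2 M\right) = 6 - 2 M + 38 f$)
$L{\left(X \right)} = 0$
$D{\left(O \right)} = \frac{O}{1431 + O}$ ($D{\left(O \right)} = \frac{O + 0}{O + 1431} = \frac{O}{1431 + O}$)
$\frac{T{\left(-349,-301 \right)} + D{\left(-356 \right)}}{3280640 + 4563014} = \frac{\left(6 - -698 + 38 \left(-301\right)\right) - \frac{356}{1431 - 356}}{3280640 + 4563014} = \frac{\left(6 + 698 - 11438\right) - \frac{356}{1075}}{7843654} = \left(-10734 - \frac{356}{1075}\right) \frac{1}{7843654} = \left(- \frac{11539406}{1075}\right) \frac{1}{7843654} = - \frac{5769703}{4215964025}$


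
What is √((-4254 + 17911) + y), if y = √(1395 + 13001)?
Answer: √(13657 + 2*√3599) ≈ 117.38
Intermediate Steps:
y = 2*√3599 (y = √14396 = 2*√3599 ≈ 119.98)
√((-4254 + 17911) + y) = √((-4254 + 17911) + 2*√3599) = √(13657 + 2*√3599)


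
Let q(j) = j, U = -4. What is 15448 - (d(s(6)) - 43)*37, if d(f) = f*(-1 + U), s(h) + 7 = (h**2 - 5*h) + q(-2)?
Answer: 16484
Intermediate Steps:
s(h) = -9 + h**2 - 5*h (s(h) = -7 + ((h**2 - 5*h) - 2) = -7 + (-2 + h**2 - 5*h) = -9 + h**2 - 5*h)
d(f) = -5*f (d(f) = f*(-1 - 4) = f*(-5) = -5*f)
15448 - (d(s(6)) - 43)*37 = 15448 - (-5*(-9 + 6**2 - 5*6) - 43)*37 = 15448 - (-5*(-9 + 36 - 30) - 43)*37 = 15448 - (-5*(-3) - 43)*37 = 15448 - (15 - 43)*37 = 15448 - (-28)*37 = 15448 - 1*(-1036) = 15448 + 1036 = 16484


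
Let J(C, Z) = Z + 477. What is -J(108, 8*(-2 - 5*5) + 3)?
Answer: -264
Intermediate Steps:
J(C, Z) = 477 + Z
-J(108, 8*(-2 - 5*5) + 3) = -(477 + (8*(-2 - 5*5) + 3)) = -(477 + (8*(-2 - 25) + 3)) = -(477 + (8*(-27) + 3)) = -(477 + (-216 + 3)) = -(477 - 213) = -1*264 = -264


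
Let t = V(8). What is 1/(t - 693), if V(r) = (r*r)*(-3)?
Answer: -1/885 ≈ -0.0011299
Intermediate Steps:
V(r) = -3*r² (V(r) = r²*(-3) = -3*r²)
t = -192 (t = -3*8² = -3*64 = -192)
1/(t - 693) = 1/(-192 - 693) = 1/(-885) = -1/885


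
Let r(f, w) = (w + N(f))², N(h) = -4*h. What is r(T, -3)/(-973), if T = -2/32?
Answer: -121/15568 ≈ -0.0077724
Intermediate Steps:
T = -1/16 (T = -2*1/32 = -1/16 ≈ -0.062500)
r(f, w) = (w - 4*f)²
r(T, -3)/(-973) = (-1*(-3) + 4*(-1/16))²/(-973) = (3 - ¼)²*(-1/973) = (11/4)²*(-1/973) = (121/16)*(-1/973) = -121/15568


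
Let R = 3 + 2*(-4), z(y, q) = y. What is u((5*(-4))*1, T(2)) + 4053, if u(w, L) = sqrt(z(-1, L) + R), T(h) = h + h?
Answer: 4053 + I*sqrt(6) ≈ 4053.0 + 2.4495*I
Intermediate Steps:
T(h) = 2*h
R = -5 (R = 3 - 8 = -5)
u(w, L) = I*sqrt(6) (u(w, L) = sqrt(-1 - 5) = sqrt(-6) = I*sqrt(6))
u((5*(-4))*1, T(2)) + 4053 = I*sqrt(6) + 4053 = 4053 + I*sqrt(6)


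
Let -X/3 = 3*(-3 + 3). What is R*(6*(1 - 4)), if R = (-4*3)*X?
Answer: 0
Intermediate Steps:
X = 0 (X = -9*(-3 + 3) = -9*0 = -3*0 = 0)
R = 0 (R = -4*3*0 = -12*0 = 0)
R*(6*(1 - 4)) = 0*(6*(1 - 4)) = 0*(6*(-3)) = 0*(-18) = 0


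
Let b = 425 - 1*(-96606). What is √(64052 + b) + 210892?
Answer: 210892 + √161083 ≈ 2.1129e+5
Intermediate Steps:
b = 97031 (b = 425 + 96606 = 97031)
√(64052 + b) + 210892 = √(64052 + 97031) + 210892 = √161083 + 210892 = 210892 + √161083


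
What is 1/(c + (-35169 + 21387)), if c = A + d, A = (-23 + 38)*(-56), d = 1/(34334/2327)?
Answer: -34334/502029421 ≈ -6.8390e-5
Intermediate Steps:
d = 2327/34334 (d = 1/(34334*(1/2327)) = 1/(34334/2327) = 2327/34334 ≈ 0.067775)
A = -840 (A = 15*(-56) = -840)
c = -28838233/34334 (c = -840 + 2327/34334 = -28838233/34334 ≈ -839.93)
1/(c + (-35169 + 21387)) = 1/(-28838233/34334 + (-35169 + 21387)) = 1/(-28838233/34334 - 13782) = 1/(-502029421/34334) = -34334/502029421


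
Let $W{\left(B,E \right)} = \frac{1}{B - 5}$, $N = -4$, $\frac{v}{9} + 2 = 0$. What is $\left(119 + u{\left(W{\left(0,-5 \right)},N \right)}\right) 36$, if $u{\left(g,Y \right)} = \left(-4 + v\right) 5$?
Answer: $324$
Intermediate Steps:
$v = -18$ ($v = -18 + 9 \cdot 0 = -18 + 0 = -18$)
$W{\left(B,E \right)} = \frac{1}{-5 + B}$
$u{\left(g,Y \right)} = -110$ ($u{\left(g,Y \right)} = \left(-4 - 18\right) 5 = \left(-22\right) 5 = -110$)
$\left(119 + u{\left(W{\left(0,-5 \right)},N \right)}\right) 36 = \left(119 - 110\right) 36 = 9 \cdot 36 = 324$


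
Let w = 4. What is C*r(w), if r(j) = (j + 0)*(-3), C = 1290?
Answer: -15480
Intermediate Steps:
r(j) = -3*j (r(j) = j*(-3) = -3*j)
C*r(w) = 1290*(-3*4) = 1290*(-12) = -15480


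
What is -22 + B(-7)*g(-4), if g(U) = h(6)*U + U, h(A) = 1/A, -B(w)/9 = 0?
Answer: -22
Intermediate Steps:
B(w) = 0 (B(w) = -9*0 = 0)
h(A) = 1/A
g(U) = 7*U/6 (g(U) = U/6 + U = 7*U/6)
-22 + B(-7)*g(-4) = -22 + 0*((7/6)*(-4)) = -22 + 0*(-14/3) = -22 + 0 = -22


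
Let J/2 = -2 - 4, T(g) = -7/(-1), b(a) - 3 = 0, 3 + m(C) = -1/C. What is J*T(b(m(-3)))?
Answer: -84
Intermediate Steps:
m(C) = -3 - 1/C
b(a) = 3 (b(a) = 3 + 0 = 3)
T(g) = 7 (T(g) = -7*(-1) = 7)
J = -12 (J = 2*(-2 - 4) = 2*(-6) = -12)
J*T(b(m(-3))) = -12*7 = -84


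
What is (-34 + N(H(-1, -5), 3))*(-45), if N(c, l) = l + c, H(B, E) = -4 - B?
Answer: 1530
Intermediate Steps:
N(c, l) = c + l
(-34 + N(H(-1, -5), 3))*(-45) = (-34 + ((-4 - 1*(-1)) + 3))*(-45) = (-34 + ((-4 + 1) + 3))*(-45) = (-34 + (-3 + 3))*(-45) = (-34 + 0)*(-45) = -34*(-45) = 1530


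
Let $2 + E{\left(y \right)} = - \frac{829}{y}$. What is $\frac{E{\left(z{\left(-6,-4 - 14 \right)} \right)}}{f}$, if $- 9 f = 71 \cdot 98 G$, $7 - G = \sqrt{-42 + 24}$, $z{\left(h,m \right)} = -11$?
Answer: $- \frac{7263}{732578} - \frac{21789 i \sqrt{2}}{5128046} \approx -0.0099143 - 0.006009 i$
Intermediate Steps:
$G = 7 - 3 i \sqrt{2}$ ($G = 7 - \sqrt{-42 + 24} = 7 - \sqrt{-18} = 7 - 3 i \sqrt{2} \approx 7.0 - 4.2426 i$)
$E{\left(y \right)} = -2 - \frac{829}{y}$
$f = - \frac{48706}{9} + \frac{6958 i \sqrt{2}}{3}$ ($f = - \frac{71 \cdot 98 \left(7 - 3 i \sqrt{2}\right)}{9} = - \frac{6958 \left(7 - 3 i \sqrt{2}\right)}{9} = - \frac{48706 - 20874 i \sqrt{2}}{9} = - \frac{48706}{9} + \frac{6958 i \sqrt{2}}{3} \approx -5411.8 + 3280.0 i$)
$\frac{E{\left(z{\left(-6,-4 - 14 \right)} \right)}}{f} = \frac{-2 - \frac{829}{-11}}{- \frac{48706}{9} + \frac{6958 i \sqrt{2}}{3}} = \frac{-2 - - \frac{829}{11}}{- \frac{48706}{9} + \frac{6958 i \sqrt{2}}{3}} = \frac{-2 + \frac{829}{11}}{- \frac{48706}{9} + \frac{6958 i \sqrt{2}}{3}} = \frac{807}{11 \left(- \frac{48706}{9} + \frac{6958 i \sqrt{2}}{3}\right)}$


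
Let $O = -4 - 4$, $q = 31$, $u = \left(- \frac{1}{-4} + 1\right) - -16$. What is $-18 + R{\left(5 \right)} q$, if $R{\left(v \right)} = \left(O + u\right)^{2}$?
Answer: $\frac{42151}{16} \approx 2634.4$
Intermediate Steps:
$u = \frac{69}{4}$ ($u = \left(\left(-1\right) \left(- \frac{1}{4}\right) + 1\right) + 16 = \left(\frac{1}{4} + 1\right) + 16 = \frac{5}{4} + 16 = \frac{69}{4} \approx 17.25$)
$O = -8$
$R{\left(v \right)} = \frac{1369}{16}$ ($R{\left(v \right)} = \left(-8 + \frac{69}{4}\right)^{2} = \left(\frac{37}{4}\right)^{2} = \frac{1369}{16}$)
$-18 + R{\left(5 \right)} q = -18 + \frac{1369}{16} \cdot 31 = -18 + \frac{42439}{16} = \frac{42151}{16}$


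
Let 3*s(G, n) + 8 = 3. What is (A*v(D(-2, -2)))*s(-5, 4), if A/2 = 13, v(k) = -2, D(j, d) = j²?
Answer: 260/3 ≈ 86.667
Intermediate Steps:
s(G, n) = -5/3 (s(G, n) = -8/3 + (⅓)*3 = -8/3 + 1 = -5/3)
A = 26 (A = 2*13 = 26)
(A*v(D(-2, -2)))*s(-5, 4) = (26*(-2))*(-5/3) = -52*(-5/3) = 260/3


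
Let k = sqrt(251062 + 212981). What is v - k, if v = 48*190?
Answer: 9120 - sqrt(464043) ≈ 8438.8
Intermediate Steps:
v = 9120
k = sqrt(464043) ≈ 681.21
v - k = 9120 - sqrt(464043)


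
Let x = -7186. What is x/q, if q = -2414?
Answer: 3593/1207 ≈ 2.9768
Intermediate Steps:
x/q = -7186/(-2414) = -7186*(-1/2414) = 3593/1207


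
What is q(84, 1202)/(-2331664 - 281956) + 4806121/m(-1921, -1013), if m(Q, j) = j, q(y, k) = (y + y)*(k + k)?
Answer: -3140445772589/661899265 ≈ -4744.6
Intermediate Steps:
q(y, k) = 4*k*y (q(y, k) = (2*y)*(2*k) = 4*k*y)
q(84, 1202)/(-2331664 - 281956) + 4806121/m(-1921, -1013) = (4*1202*84)/(-2331664 - 281956) + 4806121/(-1013) = 403872/(-2613620) + 4806121*(-1/1013) = 403872*(-1/2613620) - 4806121/1013 = -100968/653405 - 4806121/1013 = -3140445772589/661899265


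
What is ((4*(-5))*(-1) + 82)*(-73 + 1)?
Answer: -7344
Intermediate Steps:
((4*(-5))*(-1) + 82)*(-73 + 1) = (-20*(-1) + 82)*(-72) = (20 + 82)*(-72) = 102*(-72) = -7344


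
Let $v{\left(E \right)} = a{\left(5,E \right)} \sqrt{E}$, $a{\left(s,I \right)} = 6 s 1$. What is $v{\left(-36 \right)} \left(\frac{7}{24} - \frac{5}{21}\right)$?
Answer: $\frac{135 i}{14} \approx 9.6429 i$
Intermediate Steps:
$a{\left(s,I \right)} = 6 s$
$v{\left(E \right)} = 30 \sqrt{E}$ ($v{\left(E \right)} = 6 \cdot 5 \sqrt{E} = 30 \sqrt{E}$)
$v{\left(-36 \right)} \left(\frac{7}{24} - \frac{5}{21}\right) = 30 \sqrt{-36} \left(\frac{7}{24} - \frac{5}{21}\right) = 30 \cdot 6 i \left(7 \cdot \frac{1}{24} - \frac{5}{21}\right) = 180 i \left(\frac{7}{24} - \frac{5}{21}\right) = 180 i \frac{3}{56} = \frac{135 i}{14}$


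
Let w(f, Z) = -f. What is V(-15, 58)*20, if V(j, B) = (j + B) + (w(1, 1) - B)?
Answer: -320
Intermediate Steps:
V(j, B) = -1 + j (V(j, B) = (j + B) + (-1*1 - B) = (B + j) + (-1 - B) = -1 + j)
V(-15, 58)*20 = (-1 - 15)*20 = -16*20 = -320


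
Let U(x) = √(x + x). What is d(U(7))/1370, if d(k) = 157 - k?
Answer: 157/1370 - √14/1370 ≈ 0.11187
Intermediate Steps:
U(x) = √2*√x (U(x) = √(2*x) = √2*√x)
d(U(7))/1370 = (157 - √2*√7)/1370 = (157 - √14)*(1/1370) = 157/1370 - √14/1370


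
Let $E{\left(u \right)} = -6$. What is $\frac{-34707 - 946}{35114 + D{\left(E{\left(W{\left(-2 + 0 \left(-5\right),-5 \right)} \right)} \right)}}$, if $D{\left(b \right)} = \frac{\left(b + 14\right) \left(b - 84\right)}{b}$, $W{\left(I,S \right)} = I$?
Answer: $- \frac{35653}{35234} \approx -1.0119$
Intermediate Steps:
$D{\left(b \right)} = \frac{\left(-84 + b\right) \left(14 + b\right)}{b}$ ($D{\left(b \right)} = \frac{\left(14 + b\right) \left(-84 + b\right)}{b} = \frac{\left(-84 + b\right) \left(14 + b\right)}{b}$)
$\frac{-34707 - 946}{35114 + D{\left(E{\left(W{\left(-2 + 0 \left(-5\right),-5 \right)} \right)} \right)}} = \frac{-34707 - 946}{35114 - \left(76 - 196\right)} = - \frac{35653}{35114 - -120} = - \frac{35653}{35114 + 120} = - \frac{35653}{35234}$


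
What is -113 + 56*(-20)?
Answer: -1233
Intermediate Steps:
-113 + 56*(-20) = -113 - 1120 = -1233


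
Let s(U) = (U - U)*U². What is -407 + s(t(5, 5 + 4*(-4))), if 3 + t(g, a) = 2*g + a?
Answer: -407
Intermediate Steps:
t(g, a) = -3 + a + 2*g (t(g, a) = -3 + (2*g + a) = -3 + (a + 2*g) = -3 + a + 2*g)
s(U) = 0 (s(U) = 0*U² = 0)
-407 + s(t(5, 5 + 4*(-4))) = -407 + 0 = -407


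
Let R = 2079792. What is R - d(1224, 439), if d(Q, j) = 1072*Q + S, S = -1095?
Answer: 768759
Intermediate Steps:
d(Q, j) = -1095 + 1072*Q (d(Q, j) = 1072*Q - 1095 = -1095 + 1072*Q)
R - d(1224, 439) = 2079792 - (-1095 + 1072*1224) = 2079792 - (-1095 + 1312128) = 2079792 - 1*1311033 = 2079792 - 1311033 = 768759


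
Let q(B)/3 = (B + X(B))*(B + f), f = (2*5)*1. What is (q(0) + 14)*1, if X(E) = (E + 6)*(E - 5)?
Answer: -886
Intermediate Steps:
f = 10 (f = 10*1 = 10)
X(E) = (-5 + E)*(6 + E) (X(E) = (6 + E)*(-5 + E) = (-5 + E)*(6 + E))
q(B) = 3*(10 + B)*(-30 + B**2 + 2*B) (q(B) = 3*((B + (-30 + B + B**2))*(B + 10)) = 3*((-30 + B**2 + 2*B)*(10 + B)) = 3*((10 + B)*(-30 + B**2 + 2*B)) = 3*(10 + B)*(-30 + B**2 + 2*B))
(q(0) + 14)*1 = ((-900 - 30*0 + 3*0**3 + 36*0**2) + 14)*1 = ((-900 + 0 + 3*0 + 36*0) + 14)*1 = ((-900 + 0 + 0 + 0) + 14)*1 = (-900 + 14)*1 = -886*1 = -886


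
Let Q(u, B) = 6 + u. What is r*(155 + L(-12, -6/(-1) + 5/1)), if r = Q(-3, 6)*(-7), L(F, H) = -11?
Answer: -3024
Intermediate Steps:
r = -21 (r = (6 - 3)*(-7) = 3*(-7) = -21)
r*(155 + L(-12, -6/(-1) + 5/1)) = -21*(155 - 11) = -21*144 = -3024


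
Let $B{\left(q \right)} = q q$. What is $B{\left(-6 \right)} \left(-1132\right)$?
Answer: $-40752$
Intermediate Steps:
$B{\left(q \right)} = q^{2}$
$B{\left(-6 \right)} \left(-1132\right) = \left(-6\right)^{2} \left(-1132\right) = 36 \left(-1132\right) = -40752$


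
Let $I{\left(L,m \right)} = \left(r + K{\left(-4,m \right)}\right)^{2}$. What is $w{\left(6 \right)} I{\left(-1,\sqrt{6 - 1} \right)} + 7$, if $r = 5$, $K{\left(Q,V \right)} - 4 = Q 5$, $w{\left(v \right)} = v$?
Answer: $733$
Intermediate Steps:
$K{\left(Q,V \right)} = 4 + 5 Q$ ($K{\left(Q,V \right)} = 4 + Q 5 = 4 + 5 Q$)
$I{\left(L,m \right)} = 121$ ($I{\left(L,m \right)} = \left(5 + \left(4 + 5 \left(-4\right)\right)\right)^{2} = \left(5 + \left(4 - 20\right)\right)^{2} = \left(5 - 16\right)^{2} = \left(-11\right)^{2} = 121$)
$w{\left(6 \right)} I{\left(-1,\sqrt{6 - 1} \right)} + 7 = 6 \cdot 121 + 7 = 726 + 7 = 733$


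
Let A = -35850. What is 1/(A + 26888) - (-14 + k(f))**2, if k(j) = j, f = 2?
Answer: -1290529/8962 ≈ -144.00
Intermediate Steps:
1/(A + 26888) - (-14 + k(f))**2 = 1/(-35850 + 26888) - (-14 + 2)**2 = 1/(-8962) - 1*(-12)**2 = -1/8962 - 1*144 = -1/8962 - 144 = -1290529/8962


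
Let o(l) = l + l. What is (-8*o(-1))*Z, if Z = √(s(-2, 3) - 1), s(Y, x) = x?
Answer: 16*√2 ≈ 22.627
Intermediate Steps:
o(l) = 2*l
Z = √2 (Z = √(3 - 1) = √2 ≈ 1.4142)
(-8*o(-1))*Z = (-16*(-1))*√2 = (-8*(-2))*√2 = 16*√2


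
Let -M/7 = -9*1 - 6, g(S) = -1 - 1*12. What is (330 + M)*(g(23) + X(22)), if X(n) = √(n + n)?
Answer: -5655 + 870*√11 ≈ -2769.5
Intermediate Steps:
g(S) = -13 (g(S) = -1 - 12 = -13)
X(n) = √2*√n (X(n) = √(2*n) = √2*√n)
M = 105 (M = -7*(-9*1 - 6) = -7*(-9 - 6) = -7*(-15) = 105)
(330 + M)*(g(23) + X(22)) = (330 + 105)*(-13 + √2*√22) = 435*(-13 + 2*√11) = -5655 + 870*√11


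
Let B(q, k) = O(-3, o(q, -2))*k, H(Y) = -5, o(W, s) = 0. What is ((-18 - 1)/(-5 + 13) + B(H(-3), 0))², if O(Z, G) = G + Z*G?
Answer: 361/64 ≈ 5.6406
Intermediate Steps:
O(Z, G) = G + G*Z
B(q, k) = 0 (B(q, k) = (0*(1 - 3))*k = (0*(-2))*k = 0*k = 0)
((-18 - 1)/(-5 + 13) + B(H(-3), 0))² = ((-18 - 1)/(-5 + 13) + 0)² = (-19/8 + 0)² = (-19/8)² = 361/64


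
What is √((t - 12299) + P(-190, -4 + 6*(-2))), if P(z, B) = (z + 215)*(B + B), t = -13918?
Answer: I*√27017 ≈ 164.37*I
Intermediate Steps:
P(z, B) = 2*B*(215 + z) (P(z, B) = (215 + z)*(2*B) = 2*B*(215 + z))
√((t - 12299) + P(-190, -4 + 6*(-2))) = √((-13918 - 12299) + 2*(-4 + 6*(-2))*(215 - 190)) = √(-26217 + 2*(-4 - 12)*25) = √(-26217 + 2*(-16)*25) = √(-26217 - 800) = √(-27017) = I*√27017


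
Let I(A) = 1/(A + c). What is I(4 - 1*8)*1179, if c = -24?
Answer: -1179/28 ≈ -42.107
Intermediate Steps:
I(A) = 1/(-24 + A) (I(A) = 1/(A - 24) = 1/(-24 + A))
I(4 - 1*8)*1179 = 1179/(-24 + (4 - 1*8)) = 1179/(-24 + (4 - 8)) = 1179/(-24 - 4) = 1179/(-28) = -1/28*1179 = -1179/28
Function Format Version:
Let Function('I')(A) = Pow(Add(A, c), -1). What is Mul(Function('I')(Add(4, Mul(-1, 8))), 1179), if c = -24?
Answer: Rational(-1179, 28) ≈ -42.107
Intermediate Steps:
Function('I')(A) = Pow(Add(-24, A), -1) (Function('I')(A) = Pow(Add(A, -24), -1) = Pow(Add(-24, A), -1))
Mul(Function('I')(Add(4, Mul(-1, 8))), 1179) = Mul(Pow(Add(-24, Add(4, Mul(-1, 8))), -1), 1179) = Mul(Pow(Add(-24, Add(4, -8)), -1), 1179) = Mul(Pow(Add(-24, -4), -1), 1179) = Mul(Pow(-28, -1), 1179) = Mul(Rational(-1, 28), 1179) = Rational(-1179, 28)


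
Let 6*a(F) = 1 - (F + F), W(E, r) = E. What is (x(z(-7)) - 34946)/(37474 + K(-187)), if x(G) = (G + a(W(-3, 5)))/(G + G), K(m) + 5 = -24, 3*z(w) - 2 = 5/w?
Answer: -1257989/1348020 ≈ -0.93321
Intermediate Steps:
z(w) = 2/3 + 5/(3*w) (z(w) = 2/3 + (5/w)/3 = 2/3 + 5/(3*w))
K(m) = -29 (K(m) = -5 - 24 = -29)
a(F) = 1/6 - F/3 (a(F) = (1 - (F + F))/6 = (1 - 2*F)/6 = 1/6 - F/3)
x(G) = (7/6 + G)/(2*G) (x(G) = (G + (1/6 - 1/3*(-3)))/(G + G) = (G + (1/6 + 1))/((2*G)) = (G + 7/6)*(1/(2*G)) = (7/6 + G)*(1/(2*G)) = (7/6 + G)/(2*G))
(x(z(-7)) - 34946)/(37474 + K(-187)) = ((7 + 6*((1/3)*(5 + 2*(-7))/(-7)))/(12*(((1/3)*(5 + 2*(-7))/(-7)))) - 34946)/(37474 - 29) = ((7 + 6*((1/3)*(-1/7)*(5 - 14)))/(12*(((1/3)*(-1/7)*(5 - 14)))) - 34946)/37445 = ((7 + 6*((1/3)*(-1/7)*(-9)))/(12*(((1/3)*(-1/7)*(-9)))) - 34946)*(1/37445) = ((7 + 6*(3/7))/(12*(3/7)) - 34946)*(1/37445) = ((1/12)*(7/3)*(7 + 18/7) - 34946)*(1/37445) = ((1/12)*(7/3)*(67/7) - 34946)*(1/37445) = (67/36 - 34946)*(1/37445) = -1257989/36*1/37445 = -1257989/1348020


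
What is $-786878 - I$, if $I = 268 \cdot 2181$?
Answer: $-1371386$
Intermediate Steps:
$I = 584508$
$-786878 - I = -786878 - 584508 = -1371386$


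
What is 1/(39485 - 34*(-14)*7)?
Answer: 1/42817 ≈ 2.3355e-5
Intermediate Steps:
1/(39485 - 34*(-14)*7) = 1/(39485 + 476*7) = 1/(39485 + 3332) = 1/42817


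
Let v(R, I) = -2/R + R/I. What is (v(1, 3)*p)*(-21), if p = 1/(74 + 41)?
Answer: 7/23 ≈ 0.30435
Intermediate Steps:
p = 1/115 ≈ 0.0086956
(v(1, 3)*p)*(-21) = ((-2/1 + 1/3)*(1/115))*(-21) = ((-2*1 + 1*(⅓))*(1/115))*(-21) = ((-2 + ⅓)*(1/115))*(-21) = -5/3*1/115*(-21) = -1/69*(-21) = 7/23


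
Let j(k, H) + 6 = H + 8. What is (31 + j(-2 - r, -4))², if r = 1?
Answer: 841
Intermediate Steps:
j(k, H) = 2 + H (j(k, H) = -6 + (H + 8) = -6 + (8 + H) = 2 + H)
(31 + j(-2 - r, -4))² = (31 + (2 - 4))² = (31 - 2)² = 29² = 841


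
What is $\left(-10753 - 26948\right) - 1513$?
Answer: $-39214$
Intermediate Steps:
$\left(-10753 - 26948\right) - 1513 = -37701 + \left(-9004 + 7491\right) = -37701 - 1513 = -39214$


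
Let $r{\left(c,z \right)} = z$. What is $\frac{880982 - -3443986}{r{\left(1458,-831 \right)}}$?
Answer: $- \frac{1441656}{277} \approx -5204.5$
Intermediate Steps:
$\frac{880982 - -3443986}{r{\left(1458,-831 \right)}} = \frac{880982 - -3443986}{-831} = \left(880982 + 3443986\right) \left(- \frac{1}{831}\right) = 4324968 \left(- \frac{1}{831}\right) = - \frac{1441656}{277}$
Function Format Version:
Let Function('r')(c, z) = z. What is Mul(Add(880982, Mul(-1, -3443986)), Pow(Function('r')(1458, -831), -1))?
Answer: Rational(-1441656, 277) ≈ -5204.5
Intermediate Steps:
Mul(Add(880982, Mul(-1, -3443986)), Pow(Function('r')(1458, -831), -1)) = Mul(Add(880982, Mul(-1, -3443986)), Pow(-831, -1)) = Mul(Add(880982, 3443986), Rational(-1, 831)) = Mul(4324968, Rational(-1, 831)) = Rational(-1441656, 277)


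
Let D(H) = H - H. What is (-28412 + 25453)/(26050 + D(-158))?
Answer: -2959/26050 ≈ -0.11359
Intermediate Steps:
D(H) = 0
(-28412 + 25453)/(26050 + D(-158)) = (-28412 + 25453)/(26050 + 0) = -2959/26050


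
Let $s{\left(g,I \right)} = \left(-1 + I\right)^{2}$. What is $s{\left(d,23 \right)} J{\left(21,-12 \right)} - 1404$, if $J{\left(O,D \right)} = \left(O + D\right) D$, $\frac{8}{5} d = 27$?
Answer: $-53676$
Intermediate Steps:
$d = \frac{135}{8}$ ($d = \frac{5}{8} \cdot 27 = \frac{135}{8} \approx 16.875$)
$J{\left(O,D \right)} = D \left(D + O\right)$ ($J{\left(O,D \right)} = \left(D + O\right) D = D \left(D + O\right)$)
$s{\left(d,23 \right)} J{\left(21,-12 \right)} - 1404 = \left(-1 + 23\right)^{2} \left(- 12 \left(-12 + 21\right)\right) - 1404 = 22^{2} \left(\left(-12\right) 9\right) - 1404 = 484 \left(-108\right) - 1404 = -52272 - 1404 = -53676$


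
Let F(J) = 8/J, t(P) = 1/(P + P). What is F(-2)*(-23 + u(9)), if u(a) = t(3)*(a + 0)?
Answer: 86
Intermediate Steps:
t(P) = 1/(2*P)
u(a) = a/6 (u(a) = ((½)/3)*(a + 0) = ((½)*(⅓))*a = a/6)
F(-2)*(-23 + u(9)) = (8/(-2))*(-23 + (⅙)*9) = (8*(-½))*(-23 + 3/2) = -4*(-43/2) = 86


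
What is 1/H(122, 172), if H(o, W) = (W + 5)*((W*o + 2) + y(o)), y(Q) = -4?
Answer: 1/3713814 ≈ 2.6927e-7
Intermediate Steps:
H(o, W) = (-2 + W*o)*(5 + W) (H(o, W) = (W + 5)*((W*o + 2) - 4) = (5 + W)*((2 + W*o) - 4) = (5 + W)*(-2 + W*o) = (-2 + W*o)*(5 + W))
1/H(122, 172) = 1/(-10 - 2*172 + 122*172² + 5*172*122) = 1/(-10 - 344 + 122*29584 + 104920) = 1/(-10 - 344 + 3609248 + 104920) = 1/3713814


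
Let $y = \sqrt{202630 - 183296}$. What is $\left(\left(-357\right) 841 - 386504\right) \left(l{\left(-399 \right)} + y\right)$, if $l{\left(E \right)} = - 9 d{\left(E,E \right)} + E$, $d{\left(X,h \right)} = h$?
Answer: $-2192077272 - 686741 \sqrt{19334} \approx -2.2876 \cdot 10^{9}$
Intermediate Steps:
$y = \sqrt{19334} \approx 139.05$
$l{\left(E \right)} = - 8 E$ ($l{\left(E \right)} = - 9 E + E = - 8 E$)
$\left(\left(-357\right) 841 - 386504\right) \left(l{\left(-399 \right)} + y\right) = \left(\left(-357\right) 841 - 386504\right) \left(\left(-8\right) \left(-399\right) + \sqrt{19334}\right) = \left(-300237 - 386504\right) \left(3192 + \sqrt{19334}\right) = - 686741 \left(3192 + \sqrt{19334}\right) = -2192077272 - 686741 \sqrt{19334}$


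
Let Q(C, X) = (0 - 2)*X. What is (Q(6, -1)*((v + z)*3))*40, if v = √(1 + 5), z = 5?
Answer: 1200 + 240*√6 ≈ 1787.9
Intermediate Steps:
v = √6 ≈ 2.4495
Q(C, X) = -2*X
(Q(6, -1)*((v + z)*3))*40 = ((-2*(-1))*((√6 + 5)*3))*40 = (2*((5 + √6)*3))*40 = (2*(15 + 3*√6))*40 = (30 + 6*√6)*40 = 1200 + 240*√6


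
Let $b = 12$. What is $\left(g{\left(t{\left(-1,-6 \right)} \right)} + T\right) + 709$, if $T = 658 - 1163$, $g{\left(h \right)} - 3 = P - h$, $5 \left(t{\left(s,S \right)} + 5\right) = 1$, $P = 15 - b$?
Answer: $\frac{1074}{5} \approx 214.8$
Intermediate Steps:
$P = 3$ ($P = 15 - 12 = 3$)
$t{\left(s,S \right)} = - \frac{24}{5}$ ($t{\left(s,S \right)} = -5 + \frac{1}{5} \cdot 1 = -5 + \frac{1}{5} = - \frac{24}{5}$)
$g{\left(h \right)} = 6 - h$ ($g{\left(h \right)} = 3 - \left(-3 + h\right) = 6 - h$)
$T = -505$ ($T = 658 - 1163 = -505$)
$\left(g{\left(t{\left(-1,-6 \right)} \right)} + T\right) + 709 = \left(\left(6 - - \frac{24}{5}\right) - 505\right) + 709 = \left(\left(6 + \frac{24}{5}\right) - 505\right) + 709 = \left(\frac{54}{5} - 505\right) + 709 = - \frac{2471}{5} + 709 = \frac{1074}{5}$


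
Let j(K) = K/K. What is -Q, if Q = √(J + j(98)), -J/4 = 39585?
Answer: -I*√158339 ≈ -397.92*I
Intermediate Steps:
j(K) = 1
J = -158340 (J = -4*39585 = -158340)
Q = I*√158339 (Q = √(-158340 + 1) = √(-158339) = I*√158339 ≈ 397.92*I)
-Q = -I*√158339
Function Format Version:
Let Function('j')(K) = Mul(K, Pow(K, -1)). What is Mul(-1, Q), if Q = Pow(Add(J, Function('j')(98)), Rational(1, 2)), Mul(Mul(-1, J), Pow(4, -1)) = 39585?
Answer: Mul(-1, I, Pow(158339, Rational(1, 2))) ≈ Mul(-397.92, I)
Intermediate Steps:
Function('j')(K) = 1
J = -158340 (J = Mul(-4, 39585) = -158340)
Q = Mul(I, Pow(158339, Rational(1, 2))) (Q = Pow(Add(-158340, 1), Rational(1, 2)) = Pow(-158339, Rational(1, 2)) = Mul(I, Pow(158339, Rational(1, 2))) ≈ Mul(397.92, I))
Mul(-1, Q) = Mul(-1, Mul(I, Pow(158339, Rational(1, 2)))) = Mul(-1, I, Pow(158339, Rational(1, 2)))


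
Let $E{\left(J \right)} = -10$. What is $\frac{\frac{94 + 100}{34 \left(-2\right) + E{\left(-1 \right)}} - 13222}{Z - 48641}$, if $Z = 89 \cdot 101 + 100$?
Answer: $\frac{515755}{1542528} \approx 0.33436$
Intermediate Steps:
$Z = 9089$ ($Z = 8989 + 100 = 9089$)
$\frac{\frac{94 + 100}{34 \left(-2\right) + E{\left(-1 \right)}} - 13222}{Z - 48641} = \frac{\frac{94 + 100}{34 \left(-2\right) - 10} - 13222}{9089 - 48641} = \frac{\frac{1}{-68 - 10} \cdot 194 - 13222}{-39552} = \left(\frac{1}{-78} \cdot 194 - 13222\right) \left(- \frac{1}{39552}\right) = \left(\left(- \frac{1}{78}\right) 194 - 13222\right) \left(- \frac{1}{39552}\right) = \left(- \frac{97}{39} - 13222\right) \left(- \frac{1}{39552}\right) = \left(- \frac{515755}{39}\right) \left(- \frac{1}{39552}\right) = \frac{515755}{1542528}$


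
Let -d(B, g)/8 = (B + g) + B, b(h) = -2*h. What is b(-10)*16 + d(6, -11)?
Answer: 312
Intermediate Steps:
d(B, g) = -16*B - 8*g (d(B, g) = -8*((B + g) + B) = -8*(g + 2*B) = -16*B - 8*g)
b(-10)*16 + d(6, -11) = -2*(-10)*16 + (-16*6 - 8*(-11)) = 20*16 + (-96 + 88) = 320 - 8 = 312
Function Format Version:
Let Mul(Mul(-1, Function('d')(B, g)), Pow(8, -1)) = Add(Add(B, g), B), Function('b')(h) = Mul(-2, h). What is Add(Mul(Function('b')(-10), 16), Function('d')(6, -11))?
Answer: 312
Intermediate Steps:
Function('d')(B, g) = Add(Mul(-16, B), Mul(-8, g)) (Function('d')(B, g) = Mul(-8, Add(Add(B, g), B)) = Mul(-8, Add(g, Mul(2, B))) = Add(Mul(-16, B), Mul(-8, g)))
Add(Mul(Function('b')(-10), 16), Function('d')(6, -11)) = Add(Mul(Mul(-2, -10), 16), Add(Mul(-16, 6), Mul(-8, -11))) = Add(Mul(20, 16), Add(-96, 88)) = Add(320, -8) = 312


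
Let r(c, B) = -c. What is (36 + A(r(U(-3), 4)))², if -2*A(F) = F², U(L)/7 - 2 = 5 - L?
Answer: 5827396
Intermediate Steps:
U(L) = 49 - 7*L (U(L) = 14 + 7*(5 - L) = 14 + (35 - 7*L) = 49 - 7*L)
A(F) = -F²/2
(36 + A(r(U(-3), 4)))² = (36 - (49 - 7*(-3))²/2)² = (36 - (49 + 21)²/2)² = (36 - (-1*70)²/2)² = (36 - ½*(-70)²)² = (36 - ½*4900)² = (36 - 2450)² = (-2414)² = 5827396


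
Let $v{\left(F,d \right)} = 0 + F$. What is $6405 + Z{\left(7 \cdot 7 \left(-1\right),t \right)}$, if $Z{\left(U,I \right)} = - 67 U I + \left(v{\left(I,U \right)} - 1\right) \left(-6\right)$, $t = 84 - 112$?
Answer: $-85345$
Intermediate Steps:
$t = -28$ ($t = 84 - 112 = -28$)
$v{\left(F,d \right)} = F$
$Z{\left(U,I \right)} = 6 - 6 I - 67 I U$ ($Z{\left(U,I \right)} = - 67 U I + \left(I - 1\right) \left(-6\right) = - 67 I U + \left(-1 + I\right) \left(-6\right) = - 67 I U - \left(-6 + 6 I\right) = 6 - 6 I - 67 I U$)
$6405 + Z{\left(7 \cdot 7 \left(-1\right),t \right)} = 6405 - \left(-174 - 1876 \cdot 7 \cdot 7 \left(-1\right)\right) = 6405 + \left(6 + 168 - - 1876 \cdot 49 \left(-1\right)\right) = 6405 + \left(6 + 168 - \left(-1876\right) \left(-49\right)\right) = 6405 + \left(6 + 168 - 91924\right) = 6405 - 91750 = -85345$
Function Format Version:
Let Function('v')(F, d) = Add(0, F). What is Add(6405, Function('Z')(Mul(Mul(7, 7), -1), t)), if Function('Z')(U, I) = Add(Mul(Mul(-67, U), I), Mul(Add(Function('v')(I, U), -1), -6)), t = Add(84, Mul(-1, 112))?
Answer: -85345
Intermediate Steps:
t = -28 (t = Add(84, -112) = -28)
Function('v')(F, d) = F
Function('Z')(U, I) = Add(6, Mul(-6, I), Mul(-67, I, U)) (Function('Z')(U, I) = Add(Mul(Mul(-67, U), I), Mul(Add(I, -1), -6)) = Add(Mul(-67, I, U), Mul(Add(-1, I), -6)) = Add(Mul(-67, I, U), Add(6, Mul(-6, I))) = Add(6, Mul(-6, I), Mul(-67, I, U)))
Add(6405, Function('Z')(Mul(Mul(7, 7), -1), t)) = Add(6405, Add(6, Mul(-6, -28), Mul(-67, -28, Mul(Mul(7, 7), -1)))) = Add(6405, Add(6, 168, Mul(-67, -28, Mul(49, -1)))) = Add(6405, Add(6, 168, Mul(-67, -28, -49))) = Add(6405, Add(6, 168, -91924)) = Add(6405, -91750) = -85345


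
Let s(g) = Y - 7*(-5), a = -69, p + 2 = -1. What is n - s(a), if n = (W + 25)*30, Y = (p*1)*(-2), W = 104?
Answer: 3829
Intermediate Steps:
p = -3 (p = -2 - 1 = -3)
Y = 6 (Y = -3*1*(-2) = -3*(-2) = 6)
s(g) = 41 (s(g) = 6 - 7*(-5) = 6 + 35 = 41)
n = 3870 (n = (104 + 25)*30 = 129*30 = 3870)
n - s(a) = 3870 - 1*41 = 3870 - 41 = 3829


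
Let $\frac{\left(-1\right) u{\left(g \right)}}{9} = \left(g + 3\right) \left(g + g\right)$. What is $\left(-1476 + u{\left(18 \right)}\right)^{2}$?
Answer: $68558400$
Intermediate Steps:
$u{\left(g \right)} = - 18 g \left(3 + g\right)$ ($u{\left(g \right)} = - 9 \left(g + 3\right) \left(g + g\right) = - 9 \left(3 + g\right) 2 g = - 9 \cdot 2 g \left(3 + g\right) = - 18 g \left(3 + g\right)$)
$\left(-1476 + u{\left(18 \right)}\right)^{2} = \left(-1476 - 324 \left(3 + 18\right)\right)^{2} = \left(-1476 - 324 \cdot 21\right)^{2} = \left(-1476 - 6804\right)^{2} = \left(-8280\right)^{2} = 68558400$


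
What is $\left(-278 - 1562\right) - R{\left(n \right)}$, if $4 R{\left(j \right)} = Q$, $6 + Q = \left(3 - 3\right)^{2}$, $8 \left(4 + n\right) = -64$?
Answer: $- \frac{3677}{2} \approx -1838.5$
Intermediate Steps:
$n = -12$ ($n = -4 + \frac{1}{8} \left(-64\right) = -4 - 8 = -12$)
$Q = -6$ ($Q = -6 + \left(3 - 3\right)^{2} = -6 + 0^{2} = -6 + 0 = -6$)
$R{\left(j \right)} = - \frac{3}{2}$ ($R{\left(j \right)} = \frac{1}{4} \left(-6\right) = - \frac{3}{2}$)
$\left(-278 - 1562\right) - R{\left(n \right)} = \left(-278 - 1562\right) - - \frac{3}{2} = \left(-278 - 1562\right) + \frac{3}{2} = -1840 + \frac{3}{2} = - \frac{3677}{2}$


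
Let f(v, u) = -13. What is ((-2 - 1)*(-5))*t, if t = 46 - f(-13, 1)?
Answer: 885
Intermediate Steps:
t = 59 (t = 46 - 1*(-13) = 46 + 13 = 59)
((-2 - 1)*(-5))*t = ((-2 - 1)*(-5))*59 = -3*(-5)*59 = 15*59 = 885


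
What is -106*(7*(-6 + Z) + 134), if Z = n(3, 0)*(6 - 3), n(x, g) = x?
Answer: -16430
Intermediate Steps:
Z = 9 (Z = 3*(6 - 3) = 3*3 = 9)
-106*(7*(-6 + Z) + 134) = -106*(7*(-6 + 9) + 134) = -106*(7*3 + 134) = -106*(21 + 134) = -106*155 = -16430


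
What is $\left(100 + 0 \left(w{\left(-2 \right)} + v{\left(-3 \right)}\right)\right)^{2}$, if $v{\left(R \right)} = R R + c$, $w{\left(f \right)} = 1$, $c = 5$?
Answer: $10000$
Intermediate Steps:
$v{\left(R \right)} = 5 + R^{2}$ ($v{\left(R \right)} = R R + 5 = R^{2} + 5 = 5 + R^{2}$)
$\left(100 + 0 \left(w{\left(-2 \right)} + v{\left(-3 \right)}\right)\right)^{2} = \left(100 + 0 \left(1 + \left(5 + \left(-3\right)^{2}\right)\right)\right)^{2} = \left(100 + 0 \left(1 + \left(5 + 9\right)\right)\right)^{2} = \left(100 + 0 \left(1 + 14\right)\right)^{2} = \left(100 + 0 \cdot 15\right)^{2} = \left(100 + 0\right)^{2} = 100^{2} = 10000$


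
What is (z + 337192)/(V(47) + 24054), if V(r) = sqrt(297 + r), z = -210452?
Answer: 762150990/144648643 - 63370*sqrt(86)/144648643 ≈ 5.2649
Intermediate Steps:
(z + 337192)/(V(47) + 24054) = (-210452 + 337192)/(sqrt(297 + 47) + 24054) = 126740/(sqrt(344) + 24054) = 126740/(2*sqrt(86) + 24054) = 126740/(24054 + 2*sqrt(86))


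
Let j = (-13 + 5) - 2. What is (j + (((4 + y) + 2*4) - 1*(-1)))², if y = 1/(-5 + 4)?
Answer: 4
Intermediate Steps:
y = -1 (y = 1/(-1) = -1)
j = -10 (j = -8 - 2 = -10)
(j + (((4 + y) + 2*4) - 1*(-1)))² = (-10 + (((4 - 1) + 2*4) - 1*(-1)))² = (-10 + ((3 + 8) + 1))² = (-10 + (11 + 1))² = (-10 + 12)² = 2² = 4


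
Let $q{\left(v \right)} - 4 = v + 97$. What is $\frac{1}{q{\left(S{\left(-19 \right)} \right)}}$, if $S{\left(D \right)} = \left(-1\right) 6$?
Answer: $\frac{1}{95} \approx 0.010526$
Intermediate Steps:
$S{\left(D \right)} = -6$
$q{\left(v \right)} = 101 + v$ ($q{\left(v \right)} = 4 + \left(v + 97\right) = 4 + \left(97 + v\right) = 101 + v$)
$\frac{1}{q{\left(S{\left(-19 \right)} \right)}} = \frac{1}{101 - 6} = \frac{1}{95}$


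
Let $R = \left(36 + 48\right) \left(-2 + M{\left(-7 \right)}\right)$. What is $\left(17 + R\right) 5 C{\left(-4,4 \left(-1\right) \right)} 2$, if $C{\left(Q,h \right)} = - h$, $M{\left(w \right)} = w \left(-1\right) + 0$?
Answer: $17480$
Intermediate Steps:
$M{\left(w \right)} = - w$ ($M{\left(w \right)} = - w + 0 = - w$)
$R = 420$ ($R = \left(36 + 48\right) \left(-2 - -7\right) = 84 \left(-2 + 7\right) = 84 \cdot 5 = 420$)
$\left(17 + R\right) 5 C{\left(-4,4 \left(-1\right) \right)} 2 = \left(17 + 420\right) 5 \left(- 4 \left(-1\right)\right) 2 = 437 \cdot 5 \left(\left(-1\right) \left(-4\right)\right) 2 = 437 \cdot 5 \cdot 4 \cdot 2 = 437 \cdot 20 \cdot 2 = 437 \cdot 40 = 17480$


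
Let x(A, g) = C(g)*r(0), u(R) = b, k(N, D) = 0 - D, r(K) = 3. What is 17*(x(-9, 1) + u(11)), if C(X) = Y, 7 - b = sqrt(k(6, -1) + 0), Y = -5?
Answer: -153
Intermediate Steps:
k(N, D) = -D
b = 6 (b = 7 - sqrt(-1*(-1) + 0) = 7 - sqrt(1 + 0) = 7 - sqrt(1) = 7 - 1*1 = 7 - 1 = 6)
u(R) = 6
C(X) = -5
x(A, g) = -15 (x(A, g) = -5*3 = -15)
17*(x(-9, 1) + u(11)) = 17*(-15 + 6) = 17*(-9) = -153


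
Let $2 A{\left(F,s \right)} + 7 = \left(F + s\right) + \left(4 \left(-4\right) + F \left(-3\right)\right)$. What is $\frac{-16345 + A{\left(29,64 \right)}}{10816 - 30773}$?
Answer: $\frac{32707}{39914} \approx 0.81944$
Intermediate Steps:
$A{\left(F,s \right)} = - \frac{23}{2} + \frac{s}{2} - F$ ($A{\left(F,s \right)} = - \frac{7}{2} + \frac{\left(F + s\right) + \left(4 \left(-4\right) + F \left(-3\right)\right)}{2} = - \frac{7}{2} + \frac{\left(F + s\right) - \left(16 + 3 F\right)}{2} = - \frac{7}{2} + \frac{-16 + s - 2 F}{2} = - \frac{7}{2} - \left(8 + F - \frac{s}{2}\right) = - \frac{23}{2} + \frac{s}{2} - F$)
$\frac{-16345 + A{\left(29,64 \right)}}{10816 - 30773} = \frac{-16345 - \frac{17}{2}}{10816 - 30773} = \frac{-16345 - \frac{17}{2}}{-19957} = \left(-16345 - \frac{17}{2}\right) \left(- \frac{1}{19957}\right) = \left(- \frac{32707}{2}\right) \left(- \frac{1}{19957}\right) = \frac{32707}{39914}$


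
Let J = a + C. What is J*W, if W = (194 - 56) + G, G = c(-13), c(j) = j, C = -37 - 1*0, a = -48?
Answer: -10625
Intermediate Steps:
C = -37 (C = -37 + 0 = -37)
G = -13
J = -85 (J = -48 - 37 = -85)
W = 125 (W = (194 - 56) - 13 = 138 - 13 = 125)
J*W = -85*125 = -10625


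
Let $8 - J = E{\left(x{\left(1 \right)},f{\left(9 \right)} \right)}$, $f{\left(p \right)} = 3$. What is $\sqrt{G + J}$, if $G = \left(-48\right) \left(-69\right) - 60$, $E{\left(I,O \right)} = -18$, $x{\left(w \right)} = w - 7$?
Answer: $\sqrt{3278} \approx 57.254$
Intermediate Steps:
$x{\left(w \right)} = -7 + w$ ($x{\left(w \right)} = w - 7 = -7 + w$)
$J = 26$ ($J = 8 - -18 = 8 + 18 = 26$)
$G = 3252$ ($G = 3312 - 60 = 3252$)
$\sqrt{G + J} = \sqrt{3252 + 26} = \sqrt{3278}$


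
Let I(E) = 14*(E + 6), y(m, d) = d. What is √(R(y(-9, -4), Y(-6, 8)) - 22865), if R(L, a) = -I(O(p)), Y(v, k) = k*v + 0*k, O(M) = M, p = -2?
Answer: I*√22921 ≈ 151.4*I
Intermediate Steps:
I(E) = 84 + 14*E (I(E) = 14*(6 + E) = 84 + 14*E)
Y(v, k) = k*v (Y(v, k) = k*v + 0 = k*v)
R(L, a) = -56 (R(L, a) = -(84 + 14*(-2)) = -(84 - 28) = -1*56 = -56)
√(R(y(-9, -4), Y(-6, 8)) - 22865) = √(-56 - 22865) = √(-22921) = I*√22921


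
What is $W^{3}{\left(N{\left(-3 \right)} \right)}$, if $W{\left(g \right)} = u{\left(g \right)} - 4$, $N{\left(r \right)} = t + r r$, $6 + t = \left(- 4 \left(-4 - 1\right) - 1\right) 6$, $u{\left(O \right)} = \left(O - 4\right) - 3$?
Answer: $1191016$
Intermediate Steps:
$u{\left(O \right)} = -7 + O$ ($u{\left(O \right)} = \left(-4 + O\right) - 3 = -7 + O$)
$t = 108$ ($t = -6 + \left(- 4 \left(-4 - 1\right) - 1\right) 6 = -6 + \left(\left(-4\right) \left(-5\right) - 1\right) 6 = -6 + \left(20 - 1\right) 6 = -6 + 19 \cdot 6 = -6 + 114 = 108$)
$N{\left(r \right)} = 108 + r^{2}$ ($N{\left(r \right)} = 108 + r r = 108 + r^{2}$)
$W{\left(g \right)} = -11 + g$ ($W{\left(g \right)} = \left(-7 + g\right) - 4 = -11 + g$)
$W^{3}{\left(N{\left(-3 \right)} \right)} = \left(-11 + \left(108 + \left(-3\right)^{2}\right)\right)^{3} = \left(-11 + \left(108 + 9\right)\right)^{3} = \left(-11 + 117\right)^{3} = 106^{3} = 1191016$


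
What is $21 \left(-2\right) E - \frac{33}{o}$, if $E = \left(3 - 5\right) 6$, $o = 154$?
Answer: $\frac{7053}{14} \approx 503.79$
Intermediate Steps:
$E = -12$ ($E = \left(-2\right) 6 = -12$)
$21 \left(-2\right) E - \frac{33}{o} = 21 \left(-2\right) \left(-12\right) - \frac{33}{154} = \left(-42\right) \left(-12\right) - \frac{3}{14} = 504 - \frac{3}{14} = \frac{7053}{14}$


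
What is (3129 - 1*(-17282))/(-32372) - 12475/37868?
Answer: -73547778/76616431 ≈ -0.95995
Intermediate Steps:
(3129 - 1*(-17282))/(-32372) - 12475/37868 = (3129 + 17282)*(-1/32372) - 12475*1/37868 = 20411*(-1/32372) - 12475/37868 = -20411/32372 - 12475/37868 = -73547778/76616431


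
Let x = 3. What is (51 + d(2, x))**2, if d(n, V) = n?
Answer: 2809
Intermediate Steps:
(51 + d(2, x))**2 = (51 + 2)**2 = 53**2 = 2809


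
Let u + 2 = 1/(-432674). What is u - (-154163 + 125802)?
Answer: 12270201965/432674 ≈ 28359.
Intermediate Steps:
u = -865349/432674 (u = -2 + 1/(-432674) = -2 - 1/432674 = -865349/432674 ≈ -2.0000)
u - (-154163 + 125802) = -865349/432674 - (-154163 + 125802) = -865349/432674 - 1*(-28361) = -865349/432674 + 28361 = 12270201965/432674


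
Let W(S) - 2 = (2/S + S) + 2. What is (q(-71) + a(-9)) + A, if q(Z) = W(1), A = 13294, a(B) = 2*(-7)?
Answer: 13287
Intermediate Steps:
a(B) = -14
W(S) = 4 + S + 2/S (W(S) = 2 + ((2/S + S) + 2) = 2 + ((S + 2/S) + 2) = 2 + (2 + S + 2/S) = 4 + S + 2/S)
q(Z) = 7 (q(Z) = 4 + 1 + 2/1 = 4 + 1 + 2*1 = 4 + 1 + 2 = 7)
(q(-71) + a(-9)) + A = (7 - 14) + 13294 = -7 + 13294 = 13287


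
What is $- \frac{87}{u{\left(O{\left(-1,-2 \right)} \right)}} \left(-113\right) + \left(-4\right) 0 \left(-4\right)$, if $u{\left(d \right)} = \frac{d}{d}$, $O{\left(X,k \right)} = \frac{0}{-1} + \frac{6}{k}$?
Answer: $9831$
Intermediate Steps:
$O{\left(X,k \right)} = \frac{6}{k}$ ($O{\left(X,k \right)} = 0 \left(-1\right) + \frac{6}{k} = 0 + \frac{6}{k} = \frac{6}{k}$)
$u{\left(d \right)} = 1$
$- \frac{87}{u{\left(O{\left(-1,-2 \right)} \right)}} \left(-113\right) + \left(-4\right) 0 \left(-4\right) = - \frac{87}{1} \left(-113\right) + \left(-4\right) 0 \left(-4\right) = \left(-87\right) 1 \left(-113\right) + 0 \left(-4\right) = \left(-87\right) \left(-113\right) + 0 = 9831 + 0 = 9831$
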